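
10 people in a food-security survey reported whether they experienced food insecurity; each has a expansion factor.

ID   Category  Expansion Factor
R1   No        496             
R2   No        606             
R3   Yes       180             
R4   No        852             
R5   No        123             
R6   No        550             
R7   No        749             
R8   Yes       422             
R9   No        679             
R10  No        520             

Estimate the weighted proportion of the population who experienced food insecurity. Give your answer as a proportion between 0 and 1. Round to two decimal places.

Sum of weights for 'Yes' = 180 + 422 = 602
Total weight = 496 + 606 + 180 + 852 + 123 + 550 + 749 + 422 + 679 + 520 = 5177
Weighted proportion = 602 / 5177 = 0.11628356

0.12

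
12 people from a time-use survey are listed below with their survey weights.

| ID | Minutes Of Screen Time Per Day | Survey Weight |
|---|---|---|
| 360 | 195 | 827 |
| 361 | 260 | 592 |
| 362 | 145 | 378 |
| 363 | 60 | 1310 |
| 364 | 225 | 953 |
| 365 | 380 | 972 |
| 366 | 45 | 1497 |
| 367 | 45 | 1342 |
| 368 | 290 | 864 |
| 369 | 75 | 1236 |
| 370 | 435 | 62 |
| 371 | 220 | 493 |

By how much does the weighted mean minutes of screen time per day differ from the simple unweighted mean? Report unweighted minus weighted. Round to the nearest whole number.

Unweighted sum = 195 + 260 + 145 + 60 + 225 + 380 + 45 + 45 + 290 + 75 + 435 + 220 = 2375
Unweighted mean = 2375 / 12 = 197.91667
Weighted sum = 195×827 + 260×592 + 145×378 + 60×1310 + 225×953 + 380×972 + 45×1497 + 45×1342 + 290×864 + 75×1236 + 435×62 + 220×493
  = 1638825
Sum of weights = 827 + 592 + 378 + 1310 + 953 + 972 + 1497 + 1342 + 864 + 1236 + 62 + 493 = 10526
Weighted mean = 1638825 / 10526 = 155.69305
Difference (unweighted minus weighted) = 42.223621

42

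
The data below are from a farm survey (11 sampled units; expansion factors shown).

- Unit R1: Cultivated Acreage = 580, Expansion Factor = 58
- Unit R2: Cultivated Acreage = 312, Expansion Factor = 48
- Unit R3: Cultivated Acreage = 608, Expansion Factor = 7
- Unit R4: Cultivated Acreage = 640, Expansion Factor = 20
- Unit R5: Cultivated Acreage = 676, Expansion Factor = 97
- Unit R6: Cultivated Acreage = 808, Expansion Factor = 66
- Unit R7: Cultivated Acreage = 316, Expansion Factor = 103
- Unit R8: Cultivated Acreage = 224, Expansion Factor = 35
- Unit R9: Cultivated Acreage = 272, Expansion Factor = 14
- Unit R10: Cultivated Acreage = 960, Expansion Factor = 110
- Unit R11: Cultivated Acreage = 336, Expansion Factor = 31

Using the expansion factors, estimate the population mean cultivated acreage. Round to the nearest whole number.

Weighted sum = 580×58 + 312×48 + 608×7 + 640×20 + 676×97 + 808×66 + 316×103 + 224×35 + 272×14 + 960×110 + 336×31
  = 33640 + 14976 + 4256 + 12800 + 65572 + 53328 + 32548 + 7840 + 3808 + 105600 + 10416 = 344784
Sum of weights = 58 + 48 + 7 + 20 + 97 + 66 + 103 + 35 + 14 + 110 + 31 = 589
Weighted mean = 344784 / 589 = 585.37182

585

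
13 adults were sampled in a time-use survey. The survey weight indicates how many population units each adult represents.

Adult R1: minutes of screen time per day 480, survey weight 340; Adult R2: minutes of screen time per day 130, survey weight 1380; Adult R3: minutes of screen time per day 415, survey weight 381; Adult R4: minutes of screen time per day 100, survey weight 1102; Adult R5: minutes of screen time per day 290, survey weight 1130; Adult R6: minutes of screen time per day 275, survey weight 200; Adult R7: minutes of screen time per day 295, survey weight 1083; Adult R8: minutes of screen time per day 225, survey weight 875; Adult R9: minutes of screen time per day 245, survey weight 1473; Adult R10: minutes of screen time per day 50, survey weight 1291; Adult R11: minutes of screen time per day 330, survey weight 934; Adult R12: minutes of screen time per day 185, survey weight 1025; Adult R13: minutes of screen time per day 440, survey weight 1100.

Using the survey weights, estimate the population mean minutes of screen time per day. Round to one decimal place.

236.9

Weighted sum = 2917255
Sum of weights = 12314
Weighted mean = 2917255 / 12314 = 236.90555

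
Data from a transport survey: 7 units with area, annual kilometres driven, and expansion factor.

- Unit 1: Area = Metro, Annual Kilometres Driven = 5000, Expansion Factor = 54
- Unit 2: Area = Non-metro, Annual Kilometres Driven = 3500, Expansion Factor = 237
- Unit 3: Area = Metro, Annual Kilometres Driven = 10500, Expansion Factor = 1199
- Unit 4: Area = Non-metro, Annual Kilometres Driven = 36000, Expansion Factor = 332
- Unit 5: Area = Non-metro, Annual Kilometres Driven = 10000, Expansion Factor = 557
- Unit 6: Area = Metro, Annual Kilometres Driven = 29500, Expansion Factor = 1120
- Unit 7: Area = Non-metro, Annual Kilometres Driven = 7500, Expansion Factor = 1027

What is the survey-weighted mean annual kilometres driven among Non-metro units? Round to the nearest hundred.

12100

Non-metro rows: 2, 4, 5, 7
Weighted sum = 26054000
Sum of weights = 237 + 332 + 557 + 1027 = 2153
Weighted mean = 26054000 / 2153 = 12101.254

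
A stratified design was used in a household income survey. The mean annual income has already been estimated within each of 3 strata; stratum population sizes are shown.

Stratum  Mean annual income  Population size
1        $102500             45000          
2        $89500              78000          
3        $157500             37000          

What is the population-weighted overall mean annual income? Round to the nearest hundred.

Σ Nₕ·x̄ₕ = 102500×45000 + 89500×78000 + 157500×37000
  = 17421000000
Σ Nₕ = 160000
Overall mean = 17421000000 / 160000 = 108881.25

108900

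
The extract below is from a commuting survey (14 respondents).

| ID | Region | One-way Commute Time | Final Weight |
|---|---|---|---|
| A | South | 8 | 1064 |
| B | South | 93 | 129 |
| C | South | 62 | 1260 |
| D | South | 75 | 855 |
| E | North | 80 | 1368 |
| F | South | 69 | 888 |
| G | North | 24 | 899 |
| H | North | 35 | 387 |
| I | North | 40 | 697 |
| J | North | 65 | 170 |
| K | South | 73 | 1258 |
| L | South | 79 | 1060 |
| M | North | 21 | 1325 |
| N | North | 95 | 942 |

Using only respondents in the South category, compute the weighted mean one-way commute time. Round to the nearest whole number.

South rows: A, B, C, D, F, K, L
Weighted sum = 8×1064 + 93×129 + 62×1260 + 75×855 + 69×888 + 73×1258 + 79×1060
  = 399600
Sum of weights = 6514
Weighted mean = 399600 / 6514 = 61.344796

61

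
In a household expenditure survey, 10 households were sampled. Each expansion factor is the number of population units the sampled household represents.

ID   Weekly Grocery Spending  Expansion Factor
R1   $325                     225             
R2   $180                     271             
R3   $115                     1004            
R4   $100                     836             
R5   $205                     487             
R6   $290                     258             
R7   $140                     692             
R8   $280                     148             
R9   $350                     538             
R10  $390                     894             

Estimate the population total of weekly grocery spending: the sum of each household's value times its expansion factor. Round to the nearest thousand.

Weighted total = 1170900

1171000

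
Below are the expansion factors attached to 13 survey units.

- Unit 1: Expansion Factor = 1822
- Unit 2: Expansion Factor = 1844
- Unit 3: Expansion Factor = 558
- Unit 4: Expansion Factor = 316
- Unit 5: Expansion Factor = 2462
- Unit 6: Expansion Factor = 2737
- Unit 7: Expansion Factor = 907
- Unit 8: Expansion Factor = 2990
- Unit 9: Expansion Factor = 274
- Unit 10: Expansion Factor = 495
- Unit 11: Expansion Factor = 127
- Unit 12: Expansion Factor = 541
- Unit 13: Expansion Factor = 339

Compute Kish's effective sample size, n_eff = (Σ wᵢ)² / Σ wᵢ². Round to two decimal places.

Σ wᵢ = 15412
Σ wᵢ² = 31190434
n_eff = 15412² / 31190434 = 237529744 / 31190434 = 7.6154677

7.62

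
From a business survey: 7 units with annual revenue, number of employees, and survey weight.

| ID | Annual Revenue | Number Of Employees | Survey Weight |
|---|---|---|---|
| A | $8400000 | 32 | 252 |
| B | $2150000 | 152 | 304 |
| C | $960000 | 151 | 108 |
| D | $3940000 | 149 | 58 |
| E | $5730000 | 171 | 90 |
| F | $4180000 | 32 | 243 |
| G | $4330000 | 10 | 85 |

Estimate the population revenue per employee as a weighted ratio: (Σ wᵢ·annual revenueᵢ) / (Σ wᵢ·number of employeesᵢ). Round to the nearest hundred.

Σ wᵢ·y = 8400000×252 + 2150000×304 + 960000×108 + 3940000×58 + 5730000×90 + 4180000×243 + 4330000×85
  = 5002090000
Σ wᵢ·x = 32×252 + 152×304 + 151×108 + 149×58 + 171×90 + 32×243 + 10×85
  = 8064 + 46208 + 16308 + 8642 + 15390 + 7776 + 850 = 103238
Ratio = 5002090000 / 103238 = 48452.023

48500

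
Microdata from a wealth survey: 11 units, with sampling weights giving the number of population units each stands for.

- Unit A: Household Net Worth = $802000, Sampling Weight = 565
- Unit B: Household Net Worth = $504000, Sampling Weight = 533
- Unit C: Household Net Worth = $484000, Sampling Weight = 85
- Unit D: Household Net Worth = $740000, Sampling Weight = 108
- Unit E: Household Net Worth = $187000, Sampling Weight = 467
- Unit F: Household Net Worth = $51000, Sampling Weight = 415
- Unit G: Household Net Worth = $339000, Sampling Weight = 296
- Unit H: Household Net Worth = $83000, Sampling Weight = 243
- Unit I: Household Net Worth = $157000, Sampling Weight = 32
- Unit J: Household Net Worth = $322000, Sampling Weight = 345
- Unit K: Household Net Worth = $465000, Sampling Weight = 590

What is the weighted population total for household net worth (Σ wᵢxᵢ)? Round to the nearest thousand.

Weighted total = 1462293000

1462293000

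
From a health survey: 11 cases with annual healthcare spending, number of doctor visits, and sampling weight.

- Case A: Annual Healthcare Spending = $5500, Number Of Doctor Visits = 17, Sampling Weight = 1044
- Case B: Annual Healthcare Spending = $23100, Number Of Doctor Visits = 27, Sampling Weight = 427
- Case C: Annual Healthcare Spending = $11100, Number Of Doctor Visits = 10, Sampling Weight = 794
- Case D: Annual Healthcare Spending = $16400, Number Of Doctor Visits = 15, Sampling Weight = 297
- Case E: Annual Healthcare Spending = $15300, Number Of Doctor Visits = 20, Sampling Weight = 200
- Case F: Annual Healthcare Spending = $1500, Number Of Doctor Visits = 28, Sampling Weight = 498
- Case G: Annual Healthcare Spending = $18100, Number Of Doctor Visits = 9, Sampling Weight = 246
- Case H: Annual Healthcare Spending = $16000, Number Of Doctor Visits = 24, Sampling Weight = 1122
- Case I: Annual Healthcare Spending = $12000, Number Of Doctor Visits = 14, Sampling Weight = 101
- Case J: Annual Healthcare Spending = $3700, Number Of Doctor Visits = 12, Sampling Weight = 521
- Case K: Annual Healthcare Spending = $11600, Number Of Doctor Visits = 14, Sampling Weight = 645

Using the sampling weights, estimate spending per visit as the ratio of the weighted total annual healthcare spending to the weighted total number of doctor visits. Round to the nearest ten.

Σ wᵢ·y = 5500×1044 + 23100×427 + 11100×794 + 16400×297 + 15300×200 + 1500×498 + 18100×246 + 16000×1122 + 12000×101 + 3700×521 + 11600×645
  = 5742000 + 9863700 + 8813400 + 4870800 + 3060000 + 747000 + 4452600 + 17952000 + 1212000 + 1927700 + 7482000 = 66123200
Σ wᵢ·x = 17×1044 + 27×427 + 10×794 + 15×297 + 20×200 + 28×498 + 9×246 + 24×1122 + 14×101 + 12×521 + 14×645
  = 105454
Ratio = 66123200 / 105454 = 627.03359

630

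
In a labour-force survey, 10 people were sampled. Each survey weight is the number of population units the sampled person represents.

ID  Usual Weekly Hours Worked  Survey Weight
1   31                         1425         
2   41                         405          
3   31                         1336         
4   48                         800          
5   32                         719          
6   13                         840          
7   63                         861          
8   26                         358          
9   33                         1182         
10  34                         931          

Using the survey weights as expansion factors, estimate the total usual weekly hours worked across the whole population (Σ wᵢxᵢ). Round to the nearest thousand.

309000

Weighted total = 31×1425 + 41×405 + 31×1336 + 48×800 + 32×719 + 13×840 + 63×861 + 26×358 + 33×1182 + 34×931
  = 44175 + 16605 + 41416 + 38400 + 23008 + 10920 + 54243 + 9308 + 39006 + 31654 = 308735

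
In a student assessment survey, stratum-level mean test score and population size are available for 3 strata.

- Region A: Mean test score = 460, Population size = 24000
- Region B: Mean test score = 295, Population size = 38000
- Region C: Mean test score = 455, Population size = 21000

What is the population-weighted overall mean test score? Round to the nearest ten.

Σ Nₕ·x̄ₕ = 460×24000 + 295×38000 + 455×21000
  = 11040000 + 11210000 + 9555000 = 31805000
Σ Nₕ = 24000 + 38000 + 21000 = 83000
Overall mean = 31805000 / 83000 = 383.19277

380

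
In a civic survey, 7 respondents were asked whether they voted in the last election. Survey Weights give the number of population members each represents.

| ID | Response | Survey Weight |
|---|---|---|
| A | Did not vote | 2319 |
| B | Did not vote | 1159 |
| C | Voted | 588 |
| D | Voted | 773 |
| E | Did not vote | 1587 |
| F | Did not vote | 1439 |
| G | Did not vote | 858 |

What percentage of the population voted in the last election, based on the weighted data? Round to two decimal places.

15.60

Sum of weights for 'Voted' = 588 + 773 = 1361
Total weight = 2319 + 1159 + 588 + 773 + 1587 + 1439 + 858 = 8723
Weighted proportion = 1361 / 8723 = 0.1560243 → 15.60243%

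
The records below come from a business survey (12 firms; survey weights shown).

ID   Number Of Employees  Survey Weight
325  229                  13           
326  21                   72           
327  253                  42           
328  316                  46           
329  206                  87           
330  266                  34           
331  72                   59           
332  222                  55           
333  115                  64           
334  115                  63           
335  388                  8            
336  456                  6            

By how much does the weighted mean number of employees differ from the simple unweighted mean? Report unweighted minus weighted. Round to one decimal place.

51.2

Unweighted sum = 229 + 21 + 253 + 316 + 206 + 266 + 72 + 222 + 115 + 115 + 388 + 456 = 2659
Unweighted mean = 2659 / 12 = 221.58333
Weighted sum = 229×13 + 21×72 + 253×42 + 316×46 + 206×87 + 266×34 + 72×59 + 222×55 + 115×64 + 115×63 + 388×8 + 456×6
  = 2977 + 1512 + 10626 + 14536 + 17922 + 9044 + 4248 + 12210 + 7360 + 7245 + 3104 + 2736 = 93520
Sum of weights = 549
Weighted mean = 93520 / 549 = 170.34608
Difference (unweighted minus weighted) = 51.23725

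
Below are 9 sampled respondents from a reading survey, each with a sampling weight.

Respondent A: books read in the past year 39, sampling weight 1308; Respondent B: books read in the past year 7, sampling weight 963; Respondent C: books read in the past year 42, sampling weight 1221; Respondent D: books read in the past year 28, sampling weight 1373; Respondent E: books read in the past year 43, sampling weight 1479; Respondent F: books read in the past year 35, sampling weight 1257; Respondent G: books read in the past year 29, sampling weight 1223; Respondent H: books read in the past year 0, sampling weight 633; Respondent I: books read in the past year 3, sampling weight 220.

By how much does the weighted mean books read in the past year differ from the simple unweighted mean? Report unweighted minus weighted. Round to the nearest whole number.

Unweighted sum = 226
Unweighted mean = 226 / 9 = 25.111111
Weighted sum = 39×1308 + 7×963 + 42×1221 + 28×1373 + 43×1479 + 35×1257 + 29×1223 + 0×633 + 3×220
  = 51012 + 6741 + 51282 + 38444 + 63597 + 43995 + 35467 + 0 + 660 = 291198
Sum of weights = 1308 + 963 + 1221 + 1373 + 1479 + 1257 + 1223 + 633 + 220 = 9677
Weighted mean = 291198 / 9677 = 30.091764
Difference (unweighted minus weighted) = -4.9806529

-5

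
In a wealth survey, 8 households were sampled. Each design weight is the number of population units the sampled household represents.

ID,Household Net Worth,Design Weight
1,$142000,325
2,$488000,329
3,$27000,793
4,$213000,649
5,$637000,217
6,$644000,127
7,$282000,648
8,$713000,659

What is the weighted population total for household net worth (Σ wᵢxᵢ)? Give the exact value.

1238970000

Weighted total = 1238970000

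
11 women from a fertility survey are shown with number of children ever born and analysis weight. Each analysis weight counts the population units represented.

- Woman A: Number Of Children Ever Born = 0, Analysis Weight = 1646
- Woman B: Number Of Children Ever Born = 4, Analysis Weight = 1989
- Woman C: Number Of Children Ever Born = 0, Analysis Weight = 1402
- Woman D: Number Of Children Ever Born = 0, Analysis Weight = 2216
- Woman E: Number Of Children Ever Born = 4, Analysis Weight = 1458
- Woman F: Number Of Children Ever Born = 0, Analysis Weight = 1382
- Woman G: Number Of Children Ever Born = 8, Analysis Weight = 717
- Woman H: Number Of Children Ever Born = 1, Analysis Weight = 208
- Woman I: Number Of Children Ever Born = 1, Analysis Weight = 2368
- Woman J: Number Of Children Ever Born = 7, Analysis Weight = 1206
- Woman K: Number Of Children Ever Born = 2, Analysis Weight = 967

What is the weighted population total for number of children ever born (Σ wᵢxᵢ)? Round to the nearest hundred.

32500

Weighted total = 0×1646 + 4×1989 + 0×1402 + 0×2216 + 4×1458 + 0×1382 + 8×717 + 1×208 + 1×2368 + 7×1206 + 2×967
  = 0 + 7956 + 0 + 0 + 5832 + 0 + 5736 + 208 + 2368 + 8442 + 1934 = 32476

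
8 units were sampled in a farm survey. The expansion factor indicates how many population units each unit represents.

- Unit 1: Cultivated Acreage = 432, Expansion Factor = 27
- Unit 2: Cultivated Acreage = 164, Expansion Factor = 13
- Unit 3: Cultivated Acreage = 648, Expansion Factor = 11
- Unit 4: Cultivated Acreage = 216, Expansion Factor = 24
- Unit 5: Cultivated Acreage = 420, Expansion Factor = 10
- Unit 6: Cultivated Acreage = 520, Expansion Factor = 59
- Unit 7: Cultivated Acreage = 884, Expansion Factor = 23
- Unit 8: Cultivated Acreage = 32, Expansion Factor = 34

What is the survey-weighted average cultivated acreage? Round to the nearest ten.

Weighted sum = 82408
Sum of weights = 27 + 13 + 11 + 24 + 10 + 59 + 23 + 34 = 201
Weighted mean = 82408 / 201 = 409.99005

410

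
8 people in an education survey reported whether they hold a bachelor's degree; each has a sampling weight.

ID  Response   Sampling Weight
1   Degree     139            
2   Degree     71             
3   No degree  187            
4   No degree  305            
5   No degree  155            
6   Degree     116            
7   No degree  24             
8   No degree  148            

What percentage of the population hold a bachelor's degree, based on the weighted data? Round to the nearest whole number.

Sum of weights for 'Degree' = 139 + 71 + 116 = 326
Total weight = 139 + 71 + 187 + 305 + 155 + 116 + 24 + 148 = 1145
Weighted proportion = 326 / 1145 = 0.28471616 → 28.471616%

28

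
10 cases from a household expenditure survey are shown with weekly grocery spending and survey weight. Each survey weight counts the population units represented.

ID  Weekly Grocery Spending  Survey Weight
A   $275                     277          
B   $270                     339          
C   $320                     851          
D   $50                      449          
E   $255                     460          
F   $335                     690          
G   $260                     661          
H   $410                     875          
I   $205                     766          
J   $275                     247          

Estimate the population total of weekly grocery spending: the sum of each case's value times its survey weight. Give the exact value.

1566490

Weighted total = 275×277 + 270×339 + 320×851 + 50×449 + 255×460 + 335×690 + 260×661 + 410×875 + 205×766 + 275×247
  = 76175 + 91530 + 272320 + 22450 + 117300 + 231150 + 171860 + 358750 + 157030 + 67925 = 1566490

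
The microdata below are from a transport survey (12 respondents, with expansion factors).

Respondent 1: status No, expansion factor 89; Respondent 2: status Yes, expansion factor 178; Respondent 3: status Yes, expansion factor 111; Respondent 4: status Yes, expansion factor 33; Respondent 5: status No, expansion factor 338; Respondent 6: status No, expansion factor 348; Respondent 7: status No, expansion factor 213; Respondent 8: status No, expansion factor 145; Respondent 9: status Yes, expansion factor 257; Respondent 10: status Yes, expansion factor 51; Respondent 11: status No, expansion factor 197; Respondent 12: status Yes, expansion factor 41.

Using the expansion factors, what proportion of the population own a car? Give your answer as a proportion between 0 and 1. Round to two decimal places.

Sum of weights for 'Yes' = 178 + 111 + 33 + 257 + 51 + 41 = 671
Total weight = 89 + 178 + 111 + 33 + 338 + 348 + 213 + 145 + 257 + 51 + 197 + 41 = 2001
Weighted proportion = 671 / 2001 = 0.33533233

0.34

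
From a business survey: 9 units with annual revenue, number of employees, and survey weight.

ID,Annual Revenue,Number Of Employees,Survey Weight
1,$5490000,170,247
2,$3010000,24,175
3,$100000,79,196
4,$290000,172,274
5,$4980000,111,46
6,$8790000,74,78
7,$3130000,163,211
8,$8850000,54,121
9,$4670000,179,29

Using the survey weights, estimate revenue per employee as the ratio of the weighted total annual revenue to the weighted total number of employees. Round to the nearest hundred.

28700

Σ wᵢ·y = 5490000×247 + 3010000×175 + 100000×196 + 290000×274 + 4980000×46 + 8790000×78 + 3130000×211 + 8850000×121 + 4670000×29
  = 1356030000 + 526750000 + 19600000 + 79460000 + 229080000 + 685620000 + 660430000 + 1070850000 + 135430000 = 4763250000
Σ wᵢ·x = 165798
Ratio = 4763250000 / 165798 = 28729.237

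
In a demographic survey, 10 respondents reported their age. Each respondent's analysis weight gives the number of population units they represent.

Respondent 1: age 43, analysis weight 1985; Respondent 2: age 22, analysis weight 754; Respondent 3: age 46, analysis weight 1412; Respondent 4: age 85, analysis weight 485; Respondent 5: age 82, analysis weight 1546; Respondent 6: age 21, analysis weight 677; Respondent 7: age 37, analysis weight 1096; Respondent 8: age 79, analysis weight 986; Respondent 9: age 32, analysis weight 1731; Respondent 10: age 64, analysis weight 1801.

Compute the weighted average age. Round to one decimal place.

51.2

Weighted sum = 43×1985 + 22×754 + 46×1412 + 85×485 + 82×1546 + 21×677 + 37×1096 + 79×986 + 32×1731 + 64×1801
  = 85355 + 16588 + 64952 + 41225 + 126772 + 14217 + 40552 + 77894 + 55392 + 115264 = 638211
Sum of weights = 1985 + 754 + 1412 + 485 + 1546 + 677 + 1096 + 986 + 1731 + 1801 = 12473
Weighted mean = 638211 / 12473 = 51.167402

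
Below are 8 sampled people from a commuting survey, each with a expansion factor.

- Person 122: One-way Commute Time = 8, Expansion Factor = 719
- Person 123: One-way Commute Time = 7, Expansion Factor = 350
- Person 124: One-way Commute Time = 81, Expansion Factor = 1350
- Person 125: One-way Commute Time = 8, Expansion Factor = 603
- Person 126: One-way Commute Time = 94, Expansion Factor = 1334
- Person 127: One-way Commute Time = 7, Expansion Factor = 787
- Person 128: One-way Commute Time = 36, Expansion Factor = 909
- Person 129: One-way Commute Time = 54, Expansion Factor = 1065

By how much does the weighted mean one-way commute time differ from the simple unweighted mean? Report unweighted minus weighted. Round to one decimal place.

Unweighted sum = 8 + 7 + 81 + 8 + 94 + 7 + 36 + 54 = 295
Unweighted mean = 295 / 8 = 36.875
Weighted sum = 8×719 + 7×350 + 81×1350 + 8×603 + 94×1334 + 7×787 + 36×909 + 54×1065
  = 5752 + 2450 + 109350 + 4824 + 125396 + 5509 + 32724 + 57510 = 343515
Sum of weights = 719 + 350 + 1350 + 603 + 1334 + 787 + 909 + 1065 = 7117
Weighted mean = 343515 / 7117 = 48.266826
Difference (unweighted minus weighted) = -11.391826

-11.4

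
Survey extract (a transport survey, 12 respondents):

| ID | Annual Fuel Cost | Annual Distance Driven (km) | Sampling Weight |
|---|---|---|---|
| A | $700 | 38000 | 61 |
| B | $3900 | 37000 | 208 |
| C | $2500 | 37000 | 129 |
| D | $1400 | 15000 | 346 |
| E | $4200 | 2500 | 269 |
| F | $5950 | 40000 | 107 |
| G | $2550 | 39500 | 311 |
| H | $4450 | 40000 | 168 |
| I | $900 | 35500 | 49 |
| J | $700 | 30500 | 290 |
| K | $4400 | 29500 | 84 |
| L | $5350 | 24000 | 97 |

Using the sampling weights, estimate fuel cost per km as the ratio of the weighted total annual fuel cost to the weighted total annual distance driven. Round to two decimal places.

0.10

Σ wᵢ·y = 6103550
Σ wᵢ·x = 38000×61 + 37000×208 + 37000×129 + 15000×346 + 2500×269 + 40000×107 + 39500×311 + 40000×168 + 35500×49 + 30500×290 + 29500×84 + 24000×97
  = 2318000 + 7696000 + 4773000 + 5190000 + 672500 + 4280000 + 12284500 + 6720000 + 1739500 + 8845000 + 2478000 + 2328000 = 59324500
Ratio = 6103550 / 59324500 = 0.10288414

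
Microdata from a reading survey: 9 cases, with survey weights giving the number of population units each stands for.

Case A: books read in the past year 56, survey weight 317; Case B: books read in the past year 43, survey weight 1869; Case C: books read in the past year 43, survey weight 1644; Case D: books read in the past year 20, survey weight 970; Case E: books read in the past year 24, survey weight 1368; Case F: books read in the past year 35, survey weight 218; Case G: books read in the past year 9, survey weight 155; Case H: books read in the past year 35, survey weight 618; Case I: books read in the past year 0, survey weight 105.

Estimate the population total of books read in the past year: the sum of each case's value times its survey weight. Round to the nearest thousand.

Weighted total = 56×317 + 43×1869 + 43×1644 + 20×970 + 24×1368 + 35×218 + 9×155 + 35×618 + 0×105
  = 251698

252000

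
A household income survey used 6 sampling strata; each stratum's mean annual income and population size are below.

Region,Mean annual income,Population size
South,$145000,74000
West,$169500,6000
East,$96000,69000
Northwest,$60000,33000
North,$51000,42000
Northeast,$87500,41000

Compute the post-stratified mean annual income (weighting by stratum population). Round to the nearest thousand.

Σ Nₕ·x̄ₕ = 145000×74000 + 169500×6000 + 96000×69000 + 60000×33000 + 51000×42000 + 87500×41000
  = 10730000000 + 1017000000 + 6624000000 + 1980000000 + 2142000000 + 3587500000 = 26080500000
Σ Nₕ = 74000 + 6000 + 69000 + 33000 + 42000 + 41000 = 265000
Overall mean = 26080500000 / 265000 = 98416.981

98000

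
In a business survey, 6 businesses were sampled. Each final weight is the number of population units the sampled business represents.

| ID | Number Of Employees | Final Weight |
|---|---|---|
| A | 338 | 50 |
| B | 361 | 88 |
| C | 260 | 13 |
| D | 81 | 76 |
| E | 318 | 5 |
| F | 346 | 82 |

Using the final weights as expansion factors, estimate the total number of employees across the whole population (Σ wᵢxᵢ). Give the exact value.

Weighted total = 338×50 + 361×88 + 260×13 + 81×76 + 318×5 + 346×82
  = 88166

88166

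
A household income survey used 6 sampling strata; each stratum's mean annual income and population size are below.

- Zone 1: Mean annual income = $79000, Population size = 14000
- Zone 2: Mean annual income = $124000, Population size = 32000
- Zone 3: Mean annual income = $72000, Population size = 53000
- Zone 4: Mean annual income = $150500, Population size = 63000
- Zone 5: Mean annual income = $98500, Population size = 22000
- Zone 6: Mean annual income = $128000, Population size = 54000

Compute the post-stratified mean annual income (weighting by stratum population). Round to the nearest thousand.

115000

Σ Nₕ·x̄ₕ = 27450500000
Σ Nₕ = 14000 + 32000 + 53000 + 63000 + 22000 + 54000 = 238000
Overall mean = 27450500000 / 238000 = 115338.24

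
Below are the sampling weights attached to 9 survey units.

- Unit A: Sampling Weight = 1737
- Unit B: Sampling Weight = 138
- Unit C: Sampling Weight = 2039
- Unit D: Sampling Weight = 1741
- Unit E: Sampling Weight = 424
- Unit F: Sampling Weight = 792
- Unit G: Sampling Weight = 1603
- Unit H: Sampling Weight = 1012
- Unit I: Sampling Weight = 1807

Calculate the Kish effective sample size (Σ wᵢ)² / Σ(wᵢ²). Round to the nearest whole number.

Σ wᵢ = 11293
Σ wᵢ² = 3017169 + 19044 + 4157521 + 3031081 + 179776 + 627264 + 2569609 + 1024144 + 3265249 = 17890857
n_eff = 11293² / 17890857 = 127531849 / 17890857 = 7.1283253

7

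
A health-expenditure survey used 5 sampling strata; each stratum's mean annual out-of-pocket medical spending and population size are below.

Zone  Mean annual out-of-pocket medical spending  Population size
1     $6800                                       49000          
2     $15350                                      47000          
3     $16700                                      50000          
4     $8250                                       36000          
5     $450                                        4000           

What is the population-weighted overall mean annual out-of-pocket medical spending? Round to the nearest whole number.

Σ Nₕ·x̄ₕ = 6800×49000 + 15350×47000 + 16700×50000 + 8250×36000 + 450×4000
  = 2188450000
Σ Nₕ = 49000 + 47000 + 50000 + 36000 + 4000 = 186000
Overall mean = 2188450000 / 186000 = 11765.86

11766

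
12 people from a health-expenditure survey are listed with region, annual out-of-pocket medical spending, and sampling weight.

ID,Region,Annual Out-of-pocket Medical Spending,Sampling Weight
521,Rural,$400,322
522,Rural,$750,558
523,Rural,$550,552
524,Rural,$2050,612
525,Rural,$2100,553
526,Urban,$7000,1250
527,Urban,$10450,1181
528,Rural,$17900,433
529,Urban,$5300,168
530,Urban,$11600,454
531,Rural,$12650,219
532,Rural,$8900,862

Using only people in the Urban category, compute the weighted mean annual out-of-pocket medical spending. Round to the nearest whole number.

Urban rows: 526, 527, 529, 530
Weighted sum = 7000×1250 + 10450×1181 + 5300×168 + 11600×454
  = 8750000 + 12341450 + 890400 + 5266400 = 27248250
Sum of weights = 1250 + 1181 + 168 + 454 = 3053
Weighted mean = 27248250 / 3053 = 8925.0737

8925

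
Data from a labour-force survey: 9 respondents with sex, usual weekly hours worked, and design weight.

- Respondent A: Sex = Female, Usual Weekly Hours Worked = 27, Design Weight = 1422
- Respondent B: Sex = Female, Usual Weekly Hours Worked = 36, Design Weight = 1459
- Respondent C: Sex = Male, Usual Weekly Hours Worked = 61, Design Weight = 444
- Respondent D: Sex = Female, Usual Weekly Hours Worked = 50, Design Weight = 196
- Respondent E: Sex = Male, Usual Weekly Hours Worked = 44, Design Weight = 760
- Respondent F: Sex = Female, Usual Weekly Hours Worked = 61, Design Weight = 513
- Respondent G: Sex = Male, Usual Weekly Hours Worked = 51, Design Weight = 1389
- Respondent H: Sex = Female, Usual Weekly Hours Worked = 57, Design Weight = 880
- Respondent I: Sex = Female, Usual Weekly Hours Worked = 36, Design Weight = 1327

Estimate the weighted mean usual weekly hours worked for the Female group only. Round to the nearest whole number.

Female rows: A, B, D, F, H, I
Weighted sum = 229943
Sum of weights = 1422 + 1459 + 196 + 513 + 880 + 1327 = 5797
Weighted mean = 229943 / 5797 = 39.665862

40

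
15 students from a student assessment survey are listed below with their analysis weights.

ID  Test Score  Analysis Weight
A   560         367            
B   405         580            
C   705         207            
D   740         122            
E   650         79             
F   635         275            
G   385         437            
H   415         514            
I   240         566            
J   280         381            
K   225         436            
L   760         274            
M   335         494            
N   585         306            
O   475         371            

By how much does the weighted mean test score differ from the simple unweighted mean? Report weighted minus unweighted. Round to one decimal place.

-57.8

Unweighted sum = 7395
Unweighted mean = 7395 / 15 = 493
Weighted sum = 2353750
Sum of weights = 5409
Weighted mean = 2353750 / 5409 = 435.15437
Difference (weighted minus unweighted) = -57.845628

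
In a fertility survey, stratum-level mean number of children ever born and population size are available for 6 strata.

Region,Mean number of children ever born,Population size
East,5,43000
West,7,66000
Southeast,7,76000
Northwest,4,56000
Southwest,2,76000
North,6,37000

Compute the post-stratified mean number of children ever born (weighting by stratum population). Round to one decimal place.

5.1

Σ Nₕ·x̄ₕ = 5×43000 + 7×66000 + 7×76000 + 4×56000 + 2×76000 + 6×37000
  = 215000 + 462000 + 532000 + 224000 + 152000 + 222000 = 1807000
Σ Nₕ = 43000 + 66000 + 76000 + 56000 + 76000 + 37000 = 354000
Overall mean = 1807000 / 354000 = 5.1045198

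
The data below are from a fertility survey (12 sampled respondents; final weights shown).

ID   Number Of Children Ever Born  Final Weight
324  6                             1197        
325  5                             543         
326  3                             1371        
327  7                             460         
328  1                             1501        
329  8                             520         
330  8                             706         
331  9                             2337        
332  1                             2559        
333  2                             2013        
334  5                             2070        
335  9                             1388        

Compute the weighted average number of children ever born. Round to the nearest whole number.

5

Weighted sum = 6×1197 + 5×543 + 3×1371 + 7×460 + 1×1501 + 8×520 + 8×706 + 9×2337 + 1×2559 + 2×2013 + 5×2070 + 9×1388
  = 7182 + 2715 + 4113 + 3220 + 1501 + 4160 + 5648 + 21033 + 2559 + 4026 + 10350 + 12492 = 78999
Sum of weights = 1197 + 543 + 1371 + 460 + 1501 + 520 + 706 + 2337 + 2559 + 2013 + 2070 + 1388 = 16665
Weighted mean = 78999 / 16665 = 4.740414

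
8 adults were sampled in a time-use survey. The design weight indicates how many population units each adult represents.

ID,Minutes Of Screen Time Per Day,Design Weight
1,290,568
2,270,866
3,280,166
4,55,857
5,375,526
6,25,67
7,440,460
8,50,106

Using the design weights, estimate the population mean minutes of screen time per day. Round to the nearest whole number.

249

Weighted sum = 290×568 + 270×866 + 280×166 + 55×857 + 375×526 + 25×67 + 440×460 + 50×106
  = 164720 + 233820 + 46480 + 47135 + 197250 + 1675 + 202400 + 5300 = 898780
Sum of weights = 568 + 866 + 166 + 857 + 526 + 67 + 460 + 106 = 3616
Weighted mean = 898780 / 3616 = 248.55642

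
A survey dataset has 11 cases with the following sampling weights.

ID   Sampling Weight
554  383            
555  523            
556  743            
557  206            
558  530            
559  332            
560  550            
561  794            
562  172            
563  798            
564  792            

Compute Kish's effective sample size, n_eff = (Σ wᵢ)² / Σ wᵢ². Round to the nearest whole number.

9

Σ wᵢ = 383 + 523 + 743 + 206 + 530 + 332 + 550 + 794 + 172 + 798 + 792 = 5823
Σ wᵢ² = 3632415
n_eff = 5823² / 3632415 = 33907329 / 3632415 = 9.3346517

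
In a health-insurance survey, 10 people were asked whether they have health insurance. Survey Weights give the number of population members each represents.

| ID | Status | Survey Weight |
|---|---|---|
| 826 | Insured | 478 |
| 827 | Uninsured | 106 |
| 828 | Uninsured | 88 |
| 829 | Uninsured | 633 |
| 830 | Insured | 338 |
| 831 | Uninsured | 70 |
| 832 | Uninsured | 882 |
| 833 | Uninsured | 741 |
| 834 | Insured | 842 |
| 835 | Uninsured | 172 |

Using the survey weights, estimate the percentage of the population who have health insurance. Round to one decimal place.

Sum of weights for 'Insured' = 478 + 338 + 842 = 1658
Total weight = 478 + 106 + 88 + 633 + 338 + 70 + 882 + 741 + 842 + 172 = 4350
Weighted proportion = 1658 / 4350 = 0.38114943 → 38.114943%

38.1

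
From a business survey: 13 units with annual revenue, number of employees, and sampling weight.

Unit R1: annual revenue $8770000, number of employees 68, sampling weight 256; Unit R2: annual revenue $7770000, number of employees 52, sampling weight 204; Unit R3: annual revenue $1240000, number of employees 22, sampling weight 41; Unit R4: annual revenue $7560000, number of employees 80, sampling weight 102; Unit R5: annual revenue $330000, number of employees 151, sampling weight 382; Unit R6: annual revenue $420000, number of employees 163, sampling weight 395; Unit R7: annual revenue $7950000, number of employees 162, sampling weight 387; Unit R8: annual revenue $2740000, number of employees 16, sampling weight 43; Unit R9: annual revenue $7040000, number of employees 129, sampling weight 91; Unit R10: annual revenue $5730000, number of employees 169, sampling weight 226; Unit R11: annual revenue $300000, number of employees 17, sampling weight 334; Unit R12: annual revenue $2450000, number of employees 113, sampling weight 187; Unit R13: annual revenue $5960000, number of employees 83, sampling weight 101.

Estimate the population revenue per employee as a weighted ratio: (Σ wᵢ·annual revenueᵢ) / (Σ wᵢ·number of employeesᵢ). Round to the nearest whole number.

Σ wᵢ·y = 11234520000
Σ wᵢ·x = 307652
Ratio = 11234520000 / 307652 = 36516.974

36517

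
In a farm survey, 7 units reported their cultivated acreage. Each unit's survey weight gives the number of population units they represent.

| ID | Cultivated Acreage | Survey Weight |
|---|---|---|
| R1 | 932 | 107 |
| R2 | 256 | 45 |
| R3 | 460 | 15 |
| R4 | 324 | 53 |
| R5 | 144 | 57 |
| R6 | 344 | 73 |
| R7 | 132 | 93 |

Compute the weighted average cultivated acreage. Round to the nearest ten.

410

Weighted sum = 932×107 + 256×45 + 460×15 + 324×53 + 144×57 + 344×73 + 132×93
  = 180912
Sum of weights = 107 + 45 + 15 + 53 + 57 + 73 + 93 = 443
Weighted mean = 180912 / 443 = 408.37923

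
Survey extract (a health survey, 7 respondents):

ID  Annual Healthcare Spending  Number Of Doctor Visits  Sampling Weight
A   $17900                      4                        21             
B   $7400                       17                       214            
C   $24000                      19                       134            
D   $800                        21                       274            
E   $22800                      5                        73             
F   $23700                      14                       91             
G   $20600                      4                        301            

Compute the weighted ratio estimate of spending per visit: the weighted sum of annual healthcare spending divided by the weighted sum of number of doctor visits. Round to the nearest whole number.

Σ wᵢ·y = 17900×21 + 7400×214 + 24000×134 + 800×274 + 22800×73 + 23700×91 + 20600×301
  = 375900 + 1583600 + 3216000 + 219200 + 1664400 + 2156700 + 6200600 = 15416400
Σ wᵢ·x = 4×21 + 17×214 + 19×134 + 21×274 + 5×73 + 14×91 + 4×301
  = 14865
Ratio = 15416400 / 14865 = 1037.0938

1037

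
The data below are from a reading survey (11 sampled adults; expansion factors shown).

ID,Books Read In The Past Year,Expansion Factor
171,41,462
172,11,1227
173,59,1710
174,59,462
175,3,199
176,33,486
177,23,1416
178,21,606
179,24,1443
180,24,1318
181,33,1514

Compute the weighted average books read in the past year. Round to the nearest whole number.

Weighted sum = 41×462 + 11×1227 + 59×1710 + 59×462 + 3×199 + 33×486 + 23×1416 + 21×606 + 24×1443 + 24×1318 + 33×1514
  = 18942 + 13497 + 100890 + 27258 + 597 + 16038 + 32568 + 12726 + 34632 + 31632 + 49962 = 338742
Sum of weights = 10843
Weighted mean = 338742 / 10843 = 31.240616

31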